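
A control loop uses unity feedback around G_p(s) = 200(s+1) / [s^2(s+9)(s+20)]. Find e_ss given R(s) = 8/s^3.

The open loop has two poles at the origin → type 2 system.
K_a = lim_{s→0} s^2·G_p(s) = 200·1 / (9·20) = 10/9.
r(t) = 4t^2 gives R(s) = 8/s^3.
e_ss = 8/K_a = 8/(10/9) = 7.2.

7.2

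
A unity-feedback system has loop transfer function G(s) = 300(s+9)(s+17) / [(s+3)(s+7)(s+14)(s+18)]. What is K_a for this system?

0

No free integrators in G(s): this is a type 0 system.
K_a = lim_{s→0} s^2·G(s) = 0 (the extra factor of s kills the finite limit).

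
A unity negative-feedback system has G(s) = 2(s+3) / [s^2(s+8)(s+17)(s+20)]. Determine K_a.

G(s) has two factors of s in the denominator, so the system is type 2.
K_a = lim_{s→0} s^2·G(s) = 2·3 / (8·17·20) = 3/1360.

3/1360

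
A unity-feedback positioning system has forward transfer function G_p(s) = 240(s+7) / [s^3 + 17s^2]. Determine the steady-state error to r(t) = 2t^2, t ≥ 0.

17/420

The denominator has no term below 17s^2 — 2 poles at s=0, type 2.
K_a = lim_{s→0} s^2·G_p(s) = 240·7 / 17 = 1680/17.
r(t) = 2t^2 gives R(s) = 4/s^3.
e_ss = 4/K_a = 4/(1680/17) = 17/420.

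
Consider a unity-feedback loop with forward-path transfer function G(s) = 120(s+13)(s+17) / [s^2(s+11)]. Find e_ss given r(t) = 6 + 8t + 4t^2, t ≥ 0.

System type = 2 (two poles at s=0). By superposition:
  • 6: tracked with zero error.
  • 8t: tracked with zero error.
  • 4t^2: e_ss = 8/K_a with K_a=26520/11 → 11/3315.
Total e_ss = 11/3315.

11/3315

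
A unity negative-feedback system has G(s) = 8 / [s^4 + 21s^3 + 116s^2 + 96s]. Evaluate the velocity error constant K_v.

1/12

The denominator has no term below 96s — 1 pole at s=0, type 1.
K_v = lim_{s→0} s·G(s) = 8 / 96 = 1/12.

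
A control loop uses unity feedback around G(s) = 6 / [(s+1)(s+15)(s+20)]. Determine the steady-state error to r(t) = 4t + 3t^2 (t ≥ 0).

System type = 0 (no poles at s=0). Taking each input component in turn:
  • 4t: a type-0 system cannot track it, e_ss → ∞.
  • 3t^2: a type-0 system cannot track it, e_ss → ∞.
The unbounded component dominates.

infinity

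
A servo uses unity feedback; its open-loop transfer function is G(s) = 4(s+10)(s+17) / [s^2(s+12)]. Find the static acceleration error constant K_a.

170/3

Two free integrators in G(s): this is a type 2 system.
K_a = lim_{s→0} s^2·G(s) = 4·10·17 / (12) = 170/3.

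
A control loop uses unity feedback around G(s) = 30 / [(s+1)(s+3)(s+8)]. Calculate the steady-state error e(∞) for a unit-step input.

G(s) has no factors of s in the denominator, so the system is type 0.
K_p = lim_{s→0} G(s) = 30 / (1·3·8) = 1.25.
e_ss = 1/(1 + K_p) = 1/2.25 = 4/9.

4/9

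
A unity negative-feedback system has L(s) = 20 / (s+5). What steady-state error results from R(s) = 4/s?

L(s) has no factors of s in the denominator, so the system is type 0.
K_p = lim_{s→0} L(s) = 20 / (5) = 4.
e_ss = 4/(1 + K_p) = 4/5 = 0.8.

0.8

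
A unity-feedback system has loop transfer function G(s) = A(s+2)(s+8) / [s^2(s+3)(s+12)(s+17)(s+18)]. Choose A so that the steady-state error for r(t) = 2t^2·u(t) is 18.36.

150

The open loop has two poles at the origin → type 2 system.
K_a = lim_{s→0} s^2·G(s) = A·2·8 / (3·12·17·18) = (2/1377)·A.
e_ss = 4/K_a = 18.36 ⇒ K_a = 100/459 ⇒ A = (100/459)/(2/1377) = 150.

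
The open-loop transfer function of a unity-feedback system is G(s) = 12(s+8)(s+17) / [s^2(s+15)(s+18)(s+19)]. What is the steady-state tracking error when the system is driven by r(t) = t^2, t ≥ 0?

Two free integrators in G(s): this is a type 2 system.
K_a = lim_{s→0} s^2·G(s) = 12·8·17 / (15·18·19) = 272/855.
r(t) = t^2 gives R(s) = 2/s^3.
e_ss = 2/K_a = 2/(272/855) = 855/136.

855/136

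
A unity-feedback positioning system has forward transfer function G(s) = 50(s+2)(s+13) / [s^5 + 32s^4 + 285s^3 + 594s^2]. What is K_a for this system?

The denominator has no term below 594s^2 — 2 poles at s=0, type 2.
K_a = lim_{s→0} s^2·G(s) = 50·2·13 / 594 = 650/297.

650/297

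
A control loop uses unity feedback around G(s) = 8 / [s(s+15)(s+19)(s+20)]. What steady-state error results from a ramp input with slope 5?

3562.5

One free integrator in G(s): this is a type 1 system.
K_v = lim_{s→0} s·G(s) = 8 / (15·19·20) = 2/1425.
e_ss = 5/K_v = 5/(2/1425) = 3562.5.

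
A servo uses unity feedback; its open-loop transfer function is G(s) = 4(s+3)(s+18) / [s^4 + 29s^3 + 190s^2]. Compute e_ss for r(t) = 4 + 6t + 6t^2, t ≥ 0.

95/9

Lowest-order denominator term is 190s^2, so the open loop has 2 poles at the origin → type 2 system. Treating each term separately:
  • 4: tracked with zero error.
  • 6t: tracked with zero error.
  • 6t^2: e_ss = 12/K_a with K_a=108/95 → 95/9.
Total e_ss = 95/9.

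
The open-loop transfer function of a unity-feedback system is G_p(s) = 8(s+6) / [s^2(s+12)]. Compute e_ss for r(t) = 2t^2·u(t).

1

Two free integrators in G_p(s): this is a type 2 system.
K_a = lim_{s→0} s^2·G_p(s) = 8·6 / (12) = 4.
r(t) = 2t^2 gives R(s) = 4/s^3.
e_ss = 4/K_a = 4/4 = 1.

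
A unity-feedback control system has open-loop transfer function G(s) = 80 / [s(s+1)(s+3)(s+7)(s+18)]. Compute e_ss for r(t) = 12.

The open loop has one pole at the origin → type 1 system.
A type-1 system has K_p = ∞, so it tracks a step input with zero steady-state error.

0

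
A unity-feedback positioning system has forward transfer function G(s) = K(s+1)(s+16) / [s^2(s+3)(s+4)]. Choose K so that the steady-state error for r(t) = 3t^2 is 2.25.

2

G(s) has two factors of s in the denominator, so the system is type 2.
K_a = lim_{s→0} s^2·G(s) = K·1·16 / (3·4) = (4/3)·K.
e_ss = 6/K_a = 2.25 ⇒ K_a = 8/3 ⇒ K = (8/3)/(4/3) = 2.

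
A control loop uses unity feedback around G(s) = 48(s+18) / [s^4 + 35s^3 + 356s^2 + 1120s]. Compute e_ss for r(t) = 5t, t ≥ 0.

175/27

Lowest-order denominator term is 1120s, so the open loop has 1 pole at the origin → type 1 system.
K_v = lim_{s→0} s·G(s) = 48·18 / 1120 = 27/35.
e_ss = 5/K_v = 5/(27/35) = 175/27.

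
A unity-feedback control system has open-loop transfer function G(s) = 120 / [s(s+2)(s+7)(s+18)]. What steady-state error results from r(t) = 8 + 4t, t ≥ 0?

8.4

The open loop has one pole at the origin → type 1 system. Treating each term separately:
  • 8: tracked with zero error.
  • 4t: e_ss = 4/K_v with K_v=10/21 → 8.4.
Total e_ss = 8.4.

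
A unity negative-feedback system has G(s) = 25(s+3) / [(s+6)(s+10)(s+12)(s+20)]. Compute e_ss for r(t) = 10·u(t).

1920/193

G(s) has no factors of s in the denominator, so the system is type 0.
K_p = lim_{s→0} G(s) = 25·3 / (6·10·12·20) = 1/192.
e_ss = 10/(1 + K_p) = 10/(193/192) = 1920/193.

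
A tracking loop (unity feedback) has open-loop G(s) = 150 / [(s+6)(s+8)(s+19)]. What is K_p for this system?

25/152

System type = 0 (no poles at s=0).
K_p = lim_{s→0} G(s) = 150 / (6·8·19) = 25/152.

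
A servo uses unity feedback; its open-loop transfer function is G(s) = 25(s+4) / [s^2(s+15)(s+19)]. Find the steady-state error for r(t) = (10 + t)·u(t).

0

G(s) has two factors of s in the denominator, so the system is type 2. Taking each input component in turn:
  • 10: tracked with zero error.
  • t: tracked with zero error.
Total e_ss = 0.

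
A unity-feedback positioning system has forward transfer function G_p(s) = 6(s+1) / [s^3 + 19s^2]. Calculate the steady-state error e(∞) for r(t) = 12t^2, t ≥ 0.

76

Factoring s^2 from the denominator leaves a polynomial with constant term 19, so the system is type 2.
K_a = lim_{s→0} s^2·G_p(s) = 6·1 / 19 = 6/19.
r(t) = 12t^2 gives R(s) = 24/s^3.
e_ss = 24/K_a = 24/(6/19) = 76.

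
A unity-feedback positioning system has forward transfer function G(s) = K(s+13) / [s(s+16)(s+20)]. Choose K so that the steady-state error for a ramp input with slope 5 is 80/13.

System type = 1 (one pole at s=0).
K_v = lim_{s→0} s·G(s) = K·13 / (16·20) = (13/320)·K.
e_ss = 5/K_v = 80/13 ⇒ K_v = 0.8125 ⇒ K = 0.8125/(13/320) = 20.

20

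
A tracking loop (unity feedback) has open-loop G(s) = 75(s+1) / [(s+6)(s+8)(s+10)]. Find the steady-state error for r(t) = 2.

64/37

No free integrators in G(s): this is a type 0 system.
K_p = lim_{s→0} G(s) = 75·1 / (6·8·10) = 5/32.
e_ss = 2/(1 + K_p) = 2/(37/32) = 64/37.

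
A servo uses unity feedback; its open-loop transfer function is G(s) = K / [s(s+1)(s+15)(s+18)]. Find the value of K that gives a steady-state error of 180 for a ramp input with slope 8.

12

G(s) has one factor of s in the denominator, so the system is type 1.
K_v = lim_{s→0} s·G(s) = K / (1·15·18) = (1/270)·K.
e_ss = 8/K_v = 180 ⇒ K_v = 2/45 ⇒ K = (2/45)/(1/270) = 12.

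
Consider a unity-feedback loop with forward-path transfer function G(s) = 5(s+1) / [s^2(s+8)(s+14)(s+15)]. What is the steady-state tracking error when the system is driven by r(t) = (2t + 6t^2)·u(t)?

4032

G(s) has two factors of s in the denominator, so the system is type 2. Treating each term separately:
  • 2t: tracked with zero error.
  • 6t^2: e_ss = 12/K_a with K_a=1/336 → 4032.
Total e_ss = 4032.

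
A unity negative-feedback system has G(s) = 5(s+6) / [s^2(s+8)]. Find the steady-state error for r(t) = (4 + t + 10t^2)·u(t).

16/3

System type = 2 (two poles at s=0). Treating each term separately:
  • 4: tracked with zero error.
  • t: tracked with zero error.
  • 10t^2: e_ss = 20/K_a with K_a=3.75 → 16/3.
Total e_ss = 16/3.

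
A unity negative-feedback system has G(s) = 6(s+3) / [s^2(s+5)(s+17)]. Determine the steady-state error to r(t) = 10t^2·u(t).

850/9

System type = 2 (two poles at s=0).
K_a = lim_{s→0} s^2·G(s) = 6·3 / (5·17) = 18/85.
r(t) = 10t^2 gives R(s) = 20/s^3.
e_ss = 20/K_a = 20/(18/85) = 850/9.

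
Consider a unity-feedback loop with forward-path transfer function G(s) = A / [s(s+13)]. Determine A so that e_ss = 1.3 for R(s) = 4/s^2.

System type = 1 (one pole at s=0).
K_v = lim_{s→0} s·G(s) = A / (13) = (1/13)·A.
e_ss = 4/K_v = 1.3 ⇒ K_v = 40/13 ⇒ A = (40/13)/(1/13) = 40.

40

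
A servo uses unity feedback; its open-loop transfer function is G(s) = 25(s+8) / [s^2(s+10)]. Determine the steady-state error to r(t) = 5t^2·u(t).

Two free integrators in G(s): this is a type 2 system.
K_a = lim_{s→0} s^2·G(s) = 25·8 / (10) = 20.
r(t) = 5t^2 gives R(s) = 10/s^3.
e_ss = 10/K_a = 10/20 = 0.5.

0.5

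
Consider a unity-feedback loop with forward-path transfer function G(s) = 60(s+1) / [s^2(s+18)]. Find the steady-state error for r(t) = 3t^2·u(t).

1.8

The open loop has two poles at the origin → type 2 system.
K_a = lim_{s→0} s^2·G(s) = 60·1 / (18) = 10/3.
r(t) = 3t^2 gives R(s) = 6/s^3.
e_ss = 6/K_a = 6/(10/3) = 1.8.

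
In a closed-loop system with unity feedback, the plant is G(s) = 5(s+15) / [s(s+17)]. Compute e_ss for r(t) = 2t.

G(s) has one factor of s in the denominator, so the system is type 1.
K_v = lim_{s→0} s·G(s) = 5·15 / (17) = 75/17.
e_ss = 2/K_v = 2/(75/17) = 34/75.

34/75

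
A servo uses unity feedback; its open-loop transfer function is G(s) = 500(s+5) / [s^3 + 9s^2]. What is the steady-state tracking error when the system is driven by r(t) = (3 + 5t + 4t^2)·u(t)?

0.0288

The denominator has no term below 9s^2 — 2 poles at s=0, type 2. By superposition:
  • 3: tracked with zero error.
  • 5t: tracked with zero error.
  • 4t^2: e_ss = 8/K_a with K_a=2500/9 → 0.0288.
Total e_ss = 0.0288.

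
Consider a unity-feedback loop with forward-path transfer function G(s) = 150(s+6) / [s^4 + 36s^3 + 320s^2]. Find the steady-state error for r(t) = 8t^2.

256/45

Lowest-order denominator term is 320s^2, so the open loop has 2 poles at the origin → type 2 system.
K_a = lim_{s→0} s^2·G(s) = 150·6 / 320 = 2.8125.
r(t) = 8t^2 gives R(s) = 16/s^3.
e_ss = 16/K_a = 16/2.8125 = 256/45.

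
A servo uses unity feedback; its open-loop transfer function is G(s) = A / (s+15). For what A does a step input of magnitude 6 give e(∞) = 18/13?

50

The open loop has no poles at the origin → type 0 system.
K_p = lim_{s→0} G(s) = A / (15) = (1/15)·A.
e_ss = 6/(1 + K_p) = 18/13 ⇒ 1 + (1/15)·A = 13/3 ⇒ A = 50.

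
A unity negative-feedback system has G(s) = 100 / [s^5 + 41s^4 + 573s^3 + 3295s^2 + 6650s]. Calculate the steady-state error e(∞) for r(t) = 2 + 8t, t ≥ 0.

Factoring s from the denominator leaves a polynomial with constant term 6650, so the system is type 1. Taking each input component in turn:
  • 2: tracked with zero error.
  • 8t: e_ss = 8/K_v with K_v=2/133 → 532.
Total e_ss = 532.

532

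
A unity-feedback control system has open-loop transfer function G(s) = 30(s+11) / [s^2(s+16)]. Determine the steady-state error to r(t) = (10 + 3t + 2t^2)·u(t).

System type = 2 (two poles at s=0). By superposition:
  • 10: tracked with zero error.
  • 3t: tracked with zero error.
  • 2t^2: e_ss = 4/K_a with K_a=20.625 → 32/165.
Total e_ss = 32/165.

32/165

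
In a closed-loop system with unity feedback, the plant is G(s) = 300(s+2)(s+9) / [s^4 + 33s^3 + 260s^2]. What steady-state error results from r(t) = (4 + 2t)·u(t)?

Factoring s^2 from the denominator leaves a polynomial with constant term 260, so the system is type 2. Taking each input component in turn:
  • 4: tracked with zero error.
  • 2t: tracked with zero error.
Total e_ss = 0.

0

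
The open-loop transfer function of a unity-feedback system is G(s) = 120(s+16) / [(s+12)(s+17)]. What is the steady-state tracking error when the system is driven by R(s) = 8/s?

G(s) has no factors of s in the denominator, so the system is type 0.
K_p = lim_{s→0} G(s) = 120·16 / (12·17) = 160/17.
e_ss = 8/(1 + K_p) = 8/(177/17) = 136/177.

136/177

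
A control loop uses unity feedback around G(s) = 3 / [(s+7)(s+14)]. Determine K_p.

3/98

No free integrators in G(s): this is a type 0 system.
K_p = lim_{s→0} G(s) = 3 / (7·14) = 3/98.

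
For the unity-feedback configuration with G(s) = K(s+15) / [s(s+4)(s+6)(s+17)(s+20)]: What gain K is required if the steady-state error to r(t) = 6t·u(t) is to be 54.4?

60

The open loop has one pole at the origin → type 1 system.
K_v = lim_{s→0} s·G(s) = K·15 / (4·6·17·20) = (1/544)·K.
e_ss = 6/K_v = 54.4 ⇒ K_v = 15/136 ⇒ K = (15/136)/(1/544) = 60.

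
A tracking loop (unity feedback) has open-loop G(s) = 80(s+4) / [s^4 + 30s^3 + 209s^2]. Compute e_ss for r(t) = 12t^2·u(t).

Factoring s^2 from the denominator leaves a polynomial with constant term 209, so the system is type 2.
K_a = lim_{s→0} s^2·G(s) = 80·4 / 209 = 320/209.
r(t) = 12t^2 gives R(s) = 24/s^3.
e_ss = 24/K_a = 24/(320/209) = 15.675.

15.675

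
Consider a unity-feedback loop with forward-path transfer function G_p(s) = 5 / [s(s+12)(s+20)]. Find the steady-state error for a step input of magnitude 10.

0

System type = 1 (one pole at s=0).
A type-1 system has K_p = ∞, so it tracks a step input with zero steady-state error.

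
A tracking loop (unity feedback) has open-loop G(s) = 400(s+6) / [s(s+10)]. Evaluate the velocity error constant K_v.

System type = 1 (one pole at s=0).
K_v = lim_{s→0} s·G(s) = 400·6 / (10) = 240.

240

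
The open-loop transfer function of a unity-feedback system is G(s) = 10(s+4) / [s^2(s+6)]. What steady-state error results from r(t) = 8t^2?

2.4

System type = 2 (two poles at s=0).
K_a = lim_{s→0} s^2·G(s) = 10·4 / (6) = 20/3.
r(t) = 8t^2 gives R(s) = 16/s^3.
e_ss = 16/K_a = 16/(20/3) = 2.4.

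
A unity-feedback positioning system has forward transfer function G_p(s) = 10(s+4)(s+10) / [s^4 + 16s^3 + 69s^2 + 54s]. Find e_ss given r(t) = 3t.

Lowest-order denominator term is 54s, so the open loop has 1 pole at the origin → type 1 system.
K_v = lim_{s→0} s·G_p(s) = 10·4·10 / 54 = 200/27.
e_ss = 3/K_v = 3/(200/27) = 0.405.

0.405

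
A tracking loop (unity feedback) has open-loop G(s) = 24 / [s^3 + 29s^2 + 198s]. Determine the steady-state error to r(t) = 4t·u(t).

33

Lowest-order denominator term is 198s, so the open loop has 1 pole at the origin → type 1 system.
K_v = lim_{s→0} s·G(s) = 24 / 198 = 4/33.
e_ss = 4/K_v = 4/(4/33) = 33.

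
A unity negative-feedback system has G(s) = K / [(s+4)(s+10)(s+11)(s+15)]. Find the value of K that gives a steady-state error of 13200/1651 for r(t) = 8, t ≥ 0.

4

G(s) has no factors of s in the denominator, so the system is type 0.
K_p = lim_{s→0} G(s) = K / (4·10·11·15) = (1/6600)·K.
e_ss = 8/(1 + K_p) = 13200/1651 ⇒ 1 + (1/6600)·K = 1651/1650 ⇒ K = 4.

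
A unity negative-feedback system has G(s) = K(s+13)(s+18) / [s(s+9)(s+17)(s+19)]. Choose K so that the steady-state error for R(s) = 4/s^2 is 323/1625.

One free integrator in G(s): this is a type 1 system.
K_v = lim_{s→0} s·G(s) = K·13·18 / (9·17·19) = (26/323)·K.
e_ss = 4/K_v = 323/1625 ⇒ K_v = 6500/323 ⇒ K = (6500/323)/(26/323) = 250.

250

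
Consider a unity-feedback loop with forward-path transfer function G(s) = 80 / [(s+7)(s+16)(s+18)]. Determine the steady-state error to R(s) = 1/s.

126/131

The open loop has no poles at the origin → type 0 system.
K_p = lim_{s→0} G(s) = 80 / (7·16·18) = 5/126.
e_ss = 1/(1 + K_p) = 1/(131/126) = 126/131.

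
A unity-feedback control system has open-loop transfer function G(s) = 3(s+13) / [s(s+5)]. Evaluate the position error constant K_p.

K_p = lim_{s→0} G(s); with 1 pole at the origin the limit diverges, so K_p = ∞.

infinity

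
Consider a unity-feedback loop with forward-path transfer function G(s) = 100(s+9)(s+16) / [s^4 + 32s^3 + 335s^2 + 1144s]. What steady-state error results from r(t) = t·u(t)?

Factoring s from the denominator leaves a polynomial with constant term 1144, so the system is type 1.
K_v = lim_{s→0} s·G(s) = 100·9·16 / 1144 = 1800/143.
e_ss = 1/K_v = 1/(1800/143) = 143/1800.

143/1800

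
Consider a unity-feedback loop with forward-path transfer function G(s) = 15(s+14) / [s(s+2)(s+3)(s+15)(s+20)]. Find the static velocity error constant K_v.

One free integrator in G(s): this is a type 1 system.
K_v = lim_{s→0} s·G(s) = 15·14 / (2·3·15·20) = 7/60.

7/60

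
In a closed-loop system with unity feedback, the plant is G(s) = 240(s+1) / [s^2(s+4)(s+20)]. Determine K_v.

K_v = lim_{s→0} s·G(s); with 2 poles at the origin the limit diverges, so K_v = ∞.

infinity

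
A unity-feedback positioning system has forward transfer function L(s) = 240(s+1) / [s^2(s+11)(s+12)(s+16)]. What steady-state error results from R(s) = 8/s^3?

70.4

Two free integrators in L(s): this is a type 2 system.
K_a = lim_{s→0} s^2·L(s) = 240·1 / (11·12·16) = 5/44.
r(t) = 4t^2 gives R(s) = 8/s^3.
e_ss = 8/K_a = 8/(5/44) = 70.4.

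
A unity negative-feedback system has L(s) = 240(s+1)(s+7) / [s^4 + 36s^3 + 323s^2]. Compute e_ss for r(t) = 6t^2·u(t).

323/140

Factoring s^2 from the denominator leaves a polynomial with constant term 323, so the system is type 2.
K_a = lim_{s→0} s^2·L(s) = 240·1·7 / 323 = 1680/323.
r(t) = 6t^2 gives R(s) = 12/s^3.
e_ss = 12/K_a = 12/(1680/323) = 323/140.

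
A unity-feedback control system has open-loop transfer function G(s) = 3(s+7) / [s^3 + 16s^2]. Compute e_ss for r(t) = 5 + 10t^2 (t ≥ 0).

The denominator has no term below 16s^2 — 2 poles at s=0, type 2. Treating each term separately:
  • 5: tracked with zero error.
  • 10t^2: e_ss = 20/K_a with K_a=1.3125 → 320/21.
Total e_ss = 320/21.

320/21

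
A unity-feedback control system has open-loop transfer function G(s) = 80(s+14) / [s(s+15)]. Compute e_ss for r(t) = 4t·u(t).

The open loop has one pole at the origin → type 1 system.
K_v = lim_{s→0} s·G(s) = 80·14 / (15) = 224/3.
e_ss = 4/K_v = 4/(224/3) = 3/56.

3/56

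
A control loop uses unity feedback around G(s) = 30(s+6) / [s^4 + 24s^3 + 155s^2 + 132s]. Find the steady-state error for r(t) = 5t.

11/3

The denominator has no term below 132s — 1 pole at s=0, type 1.
K_v = lim_{s→0} s·G(s) = 30·6 / 132 = 15/11.
e_ss = 5/K_v = 5/(15/11) = 11/3.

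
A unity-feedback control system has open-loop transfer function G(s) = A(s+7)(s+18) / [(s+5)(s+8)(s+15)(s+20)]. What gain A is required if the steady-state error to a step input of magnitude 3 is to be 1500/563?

12

The open loop has no poles at the origin → type 0 system.
K_p = lim_{s→0} G(s) = A·7·18 / (5·8·15·20) = 0.0105·A.
e_ss = 3/(1 + K_p) = 1500/563 ⇒ 1 + 0.0105·A = 1.126 ⇒ A = 12.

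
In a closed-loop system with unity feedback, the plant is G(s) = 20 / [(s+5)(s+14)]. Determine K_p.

The open loop has no poles at the origin → type 0 system.
K_p = lim_{s→0} G(s) = 20 / (5·14) = 2/7.

2/7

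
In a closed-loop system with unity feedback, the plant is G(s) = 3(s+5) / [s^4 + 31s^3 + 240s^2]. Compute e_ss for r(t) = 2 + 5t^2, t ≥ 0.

160

Lowest-order denominator term is 240s^2, so the open loop has 2 poles at the origin → type 2 system. By superposition:
  • 2: tracked with zero error.
  • 5t^2: e_ss = 10/K_a with K_a=0.0625 → 160.
Total e_ss = 160.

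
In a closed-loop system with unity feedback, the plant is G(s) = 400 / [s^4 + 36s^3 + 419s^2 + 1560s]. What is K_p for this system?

K_p = lim_{s→0} G(s); with 1 pole at the origin the limit diverges, so K_p = ∞.

infinity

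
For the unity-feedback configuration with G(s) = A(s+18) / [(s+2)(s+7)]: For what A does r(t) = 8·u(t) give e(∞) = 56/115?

System type = 0 (no poles at s=0).
K_p = lim_{s→0} G(s) = A·18 / (2·7) = (9/7)·A.
e_ss = 8/(1 + K_p) = 56/115 ⇒ 1 + (9/7)·A = 115/7 ⇒ A = 12.

12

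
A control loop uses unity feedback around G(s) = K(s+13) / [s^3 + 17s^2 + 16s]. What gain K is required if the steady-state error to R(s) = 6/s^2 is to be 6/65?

The denominator has no term below 16s — 1 pole at s=0, type 1.
K_v = lim_{s→0} s·G(s) = K·13 / 16 = 0.8125·K.
e_ss = 6/K_v = 6/65 ⇒ K_v = 65 ⇒ K = 65/0.8125 = 80.

80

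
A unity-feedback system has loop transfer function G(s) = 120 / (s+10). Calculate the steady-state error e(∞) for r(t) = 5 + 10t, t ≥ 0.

infinity

G(s) has no factors of s in the denominator, so the system is type 0. By superposition:
  • 5: e_ss = 5/(1+K_p) with K_p=12 → 5/13.
  • 10t: a type-0 system cannot track it, e_ss → ∞.
The unbounded component dominates.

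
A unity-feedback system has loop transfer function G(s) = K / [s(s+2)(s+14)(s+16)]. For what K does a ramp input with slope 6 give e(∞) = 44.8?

System type = 1 (one pole at s=0).
K_v = lim_{s→0} s·G(s) = K / (2·14·16) = (1/448)·K.
e_ss = 6/K_v = 44.8 ⇒ K_v = 15/112 ⇒ K = (15/112)/(1/448) = 60.

60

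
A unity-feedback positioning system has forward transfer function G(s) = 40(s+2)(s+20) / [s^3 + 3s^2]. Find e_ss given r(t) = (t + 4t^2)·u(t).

Lowest-order denominator term is 3s^2, so the open loop has 2 poles at the origin → type 2 system. Treating each term separately:
  • t: tracked with zero error.
  • 4t^2: e_ss = 8/K_a with K_a=1600/3 → 0.015.
Total e_ss = 0.015.

0.015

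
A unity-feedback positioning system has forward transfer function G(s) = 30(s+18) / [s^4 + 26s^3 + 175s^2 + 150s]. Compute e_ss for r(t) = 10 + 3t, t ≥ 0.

Factoring s from the denominator leaves a polynomial with constant term 150, so the system is type 1. Taking each input component in turn:
  • 10: tracked with zero error.
  • 3t: e_ss = 3/K_v with K_v=3.6 → 5/6.
Total e_ss = 5/6.

5/6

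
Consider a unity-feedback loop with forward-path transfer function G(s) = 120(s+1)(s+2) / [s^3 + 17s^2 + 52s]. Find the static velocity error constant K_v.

60/13

Lowest-order denominator term is 52s, so the open loop has 1 pole at the origin → type 1 system.
K_v = lim_{s→0} s·G(s) = 120·1·2 / 52 = 60/13.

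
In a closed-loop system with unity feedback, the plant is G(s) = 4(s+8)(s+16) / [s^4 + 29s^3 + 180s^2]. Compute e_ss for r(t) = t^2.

Factoring s^2 from the denominator leaves a polynomial with constant term 180, so the system is type 2.
K_a = lim_{s→0} s^2·G(s) = 4·8·16 / 180 = 128/45.
r(t) = t^2 gives R(s) = 2/s^3.
e_ss = 2/K_a = 2/(128/45) = 45/64.

45/64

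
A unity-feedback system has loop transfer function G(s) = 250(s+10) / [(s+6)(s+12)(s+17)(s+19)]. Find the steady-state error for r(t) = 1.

No free integrators in G(s): this is a type 0 system.
K_p = lim_{s→0} G(s) = 250·10 / (6·12·17·19) = 625/5814.
e_ss = 1/(1 + K_p) = 1/(6439/5814) = 5814/6439.

5814/6439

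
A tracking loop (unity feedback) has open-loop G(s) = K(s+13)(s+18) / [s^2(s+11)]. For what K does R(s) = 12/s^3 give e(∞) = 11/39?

G(s) has two factors of s in the denominator, so the system is type 2.
K_a = lim_{s→0} s^2·G(s) = K·13·18 / (11) = (234/11)·K.
e_ss = 12/K_a = 11/39 ⇒ K_a = 468/11 ⇒ K = (468/11)/(234/11) = 2.

2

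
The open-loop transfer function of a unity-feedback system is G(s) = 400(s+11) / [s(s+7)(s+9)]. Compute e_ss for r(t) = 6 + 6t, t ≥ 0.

One free integrator in G(s): this is a type 1 system. Treating each term separately:
  • 6: tracked with zero error.
  • 6t: e_ss = 6/K_v with K_v=4400/63 → 189/2200.
Total e_ss = 189/2200.

189/2200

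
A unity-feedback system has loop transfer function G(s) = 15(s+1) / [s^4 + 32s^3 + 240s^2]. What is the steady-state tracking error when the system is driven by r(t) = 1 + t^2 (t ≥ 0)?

The denominator has no term below 240s^2 — 2 poles at s=0, type 2. Taking each input component in turn:
  • 1: tracked with zero error.
  • t^2: e_ss = 2/K_a with K_a=0.0625 → 32.
Total e_ss = 32.

32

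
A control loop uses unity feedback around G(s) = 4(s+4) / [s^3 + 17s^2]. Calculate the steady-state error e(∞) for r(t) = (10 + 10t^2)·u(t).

21.25

Lowest-order denominator term is 17s^2, so the open loop has 2 poles at the origin → type 2 system. By superposition:
  • 10: tracked with zero error.
  • 10t^2: e_ss = 20/K_a with K_a=16/17 → 21.25.
Total e_ss = 21.25.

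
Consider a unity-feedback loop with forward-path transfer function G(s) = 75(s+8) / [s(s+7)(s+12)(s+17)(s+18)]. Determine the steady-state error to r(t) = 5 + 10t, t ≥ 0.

428.4

System type = 1 (one pole at s=0). Taking each input component in turn:
  • 5: tracked with zero error.
  • 10t: e_ss = 10/K_v with K_v=25/1071 → 428.4.
Total e_ss = 428.4.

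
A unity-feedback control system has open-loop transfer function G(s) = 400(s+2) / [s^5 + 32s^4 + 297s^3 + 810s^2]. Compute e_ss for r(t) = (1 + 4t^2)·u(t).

8.1

Lowest-order denominator term is 810s^2, so the open loop has 2 poles at the origin → type 2 system. Taking each input component in turn:
  • 1: tracked with zero error.
  • 4t^2: e_ss = 8/K_a with K_a=80/81 → 8.1.
Total e_ss = 8.1.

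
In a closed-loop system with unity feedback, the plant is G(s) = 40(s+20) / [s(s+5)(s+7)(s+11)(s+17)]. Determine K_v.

System type = 1 (one pole at s=0).
K_v = lim_{s→0} s·G(s) = 40·20 / (5·7·11·17) = 160/1309.

160/1309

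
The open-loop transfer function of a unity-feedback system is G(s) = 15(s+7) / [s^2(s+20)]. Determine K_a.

The open loop has two poles at the origin → type 2 system.
K_a = lim_{s→0} s^2·G(s) = 15·7 / (20) = 5.25.

5.25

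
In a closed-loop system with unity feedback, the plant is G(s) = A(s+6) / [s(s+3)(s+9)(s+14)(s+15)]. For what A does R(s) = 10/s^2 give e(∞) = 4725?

One free integrator in G(s): this is a type 1 system.
K_v = lim_{s→0} s·G(s) = A·6 / (3·9·14·15) = (1/945)·A.
e_ss = 10/K_v = 4725 ⇒ K_v = 2/945 ⇒ A = (2/945)/(1/945) = 2.

2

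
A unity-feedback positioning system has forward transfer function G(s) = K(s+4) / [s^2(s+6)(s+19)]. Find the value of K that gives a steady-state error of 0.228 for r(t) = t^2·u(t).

The open loop has two poles at the origin → type 2 system.
K_a = lim_{s→0} s^2·G(s) = K·4 / (6·19) = (2/57)·K.
e_ss = 2/K_a = 0.228 ⇒ K_a = 500/57 ⇒ K = (500/57)/(2/57) = 250.

250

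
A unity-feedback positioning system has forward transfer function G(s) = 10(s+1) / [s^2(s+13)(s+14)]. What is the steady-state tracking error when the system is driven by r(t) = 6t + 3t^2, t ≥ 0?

109.2

The open loop has two poles at the origin → type 2 system. Treating each term separately:
  • 6t: tracked with zero error.
  • 3t^2: e_ss = 6/K_a with K_a=5/91 → 109.2.
Total e_ss = 109.2.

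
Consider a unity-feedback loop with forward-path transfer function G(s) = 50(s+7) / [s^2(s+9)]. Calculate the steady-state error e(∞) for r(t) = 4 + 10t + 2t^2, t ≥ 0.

The open loop has two poles at the origin → type 2 system. Taking each input component in turn:
  • 4: tracked with zero error.
  • 10t: tracked with zero error.
  • 2t^2: e_ss = 4/K_a with K_a=350/9 → 18/175.
Total e_ss = 18/175.

18/175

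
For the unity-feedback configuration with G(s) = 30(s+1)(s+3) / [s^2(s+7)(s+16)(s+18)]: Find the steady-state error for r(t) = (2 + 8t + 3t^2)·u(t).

134.4

The open loop has two poles at the origin → type 2 system. By superposition:
  • 2: tracked with zero error.
  • 8t: tracked with zero error.
  • 3t^2: e_ss = 6/K_a with K_a=5/112 → 134.4.
Total e_ss = 134.4.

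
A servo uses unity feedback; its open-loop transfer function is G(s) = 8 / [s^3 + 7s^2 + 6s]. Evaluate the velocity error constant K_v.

4/3

Lowest-order denominator term is 6s, so the open loop has 1 pole at the origin → type 1 system.
K_v = lim_{s→0} s·G(s) = 8 / 6 = 4/3.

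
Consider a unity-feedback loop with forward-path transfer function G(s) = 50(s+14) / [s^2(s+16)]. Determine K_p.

infinity

K_p = lim_{s→0} G(s); with 2 poles at the origin the limit diverges, so K_p = ∞.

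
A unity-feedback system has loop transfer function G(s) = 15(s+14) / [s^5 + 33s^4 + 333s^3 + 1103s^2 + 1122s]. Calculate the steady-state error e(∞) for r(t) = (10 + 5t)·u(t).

The denominator has no term below 1122s — 1 pole at s=0, type 1. By superposition:
  • 10: tracked with zero error.
  • 5t: e_ss = 5/K_v with K_v=35/187 → 187/7.
Total e_ss = 187/7.

187/7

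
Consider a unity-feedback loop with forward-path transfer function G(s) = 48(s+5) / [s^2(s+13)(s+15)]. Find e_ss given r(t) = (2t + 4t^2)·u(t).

6.5

The open loop has two poles at the origin → type 2 system. By superposition:
  • 2t: tracked with zero error.
  • 4t^2: e_ss = 8/K_a with K_a=16/13 → 6.5.
Total e_ss = 6.5.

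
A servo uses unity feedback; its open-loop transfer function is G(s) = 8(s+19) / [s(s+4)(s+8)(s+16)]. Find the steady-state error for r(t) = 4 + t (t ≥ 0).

System type = 1 (one pole at s=0). Treating each term separately:
  • 4: tracked with zero error.
  • t: e_ss = 1/K_v with K_v=19/64 → 64/19.
Total e_ss = 64/19.

64/19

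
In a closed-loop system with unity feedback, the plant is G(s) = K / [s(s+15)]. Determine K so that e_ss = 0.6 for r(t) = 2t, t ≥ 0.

System type = 1 (one pole at s=0).
K_v = lim_{s→0} s·G(s) = K / (15) = (1/15)·K.
e_ss = 2/K_v = 0.6 ⇒ K_v = 10/3 ⇒ K = (10/3)/(1/15) = 50.

50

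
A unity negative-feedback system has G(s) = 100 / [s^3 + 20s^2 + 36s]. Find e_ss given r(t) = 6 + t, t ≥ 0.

Lowest-order denominator term is 36s, so the open loop has 1 pole at the origin → type 1 system. By superposition:
  • 6: tracked with zero error.
  • t: e_ss = 1/K_v with K_v=25/9 → 0.36.
Total e_ss = 0.36.

0.36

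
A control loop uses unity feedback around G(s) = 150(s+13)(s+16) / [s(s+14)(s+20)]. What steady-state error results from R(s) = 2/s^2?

One free integrator in G(s): this is a type 1 system.
K_v = lim_{s→0} s·G(s) = 150·13·16 / (14·20) = 780/7.
e_ss = 2/K_v = 2/(780/7) = 7/390.

7/390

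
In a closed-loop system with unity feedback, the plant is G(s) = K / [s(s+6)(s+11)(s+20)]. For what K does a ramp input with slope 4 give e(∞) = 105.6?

System type = 1 (one pole at s=0).
K_v = lim_{s→0} s·G(s) = K / (6·11·20) = (1/1320)·K.
e_ss = 4/K_v = 105.6 ⇒ K_v = 5/132 ⇒ K = (5/132)/(1/1320) = 50.

50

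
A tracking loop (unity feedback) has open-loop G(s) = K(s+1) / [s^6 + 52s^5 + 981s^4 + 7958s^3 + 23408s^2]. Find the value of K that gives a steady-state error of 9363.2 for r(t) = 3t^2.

15

Lowest-order denominator term is 23408s^2, so the open loop has 2 poles at the origin → type 2 system.
K_a = lim_{s→0} s^2·G(s) = K·1 / 23408 = (1/23408)·K.
e_ss = 6/K_a = 9363.2 ⇒ K_a = 15/23408 ⇒ K = (15/23408)/(1/23408) = 15.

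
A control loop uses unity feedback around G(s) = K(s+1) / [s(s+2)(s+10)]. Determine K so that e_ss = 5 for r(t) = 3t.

12

The open loop has one pole at the origin → type 1 system.
K_v = lim_{s→0} s·G(s) = K·1 / (2·10) = 0.05·K.
e_ss = 3/K_v = 5 ⇒ K_v = 0.6 ⇒ K = 0.6/0.05 = 12.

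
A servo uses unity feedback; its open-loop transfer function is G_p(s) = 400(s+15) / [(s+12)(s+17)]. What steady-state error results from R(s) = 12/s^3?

infinity

System type = 0 (no poles at s=0).
For a type-0 system K_a = 0, so e_ss to a parabolic input is unbounded.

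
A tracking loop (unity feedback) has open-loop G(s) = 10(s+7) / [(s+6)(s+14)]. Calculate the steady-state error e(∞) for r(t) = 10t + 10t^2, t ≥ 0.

infinity

G(s) has no factors of s in the denominator, so the system is type 0. By superposition:
  • 10t: a type-0 system cannot track it, e_ss → ∞.
  • 10t^2: a type-0 system cannot track it, e_ss → ∞.
The unbounded component dominates.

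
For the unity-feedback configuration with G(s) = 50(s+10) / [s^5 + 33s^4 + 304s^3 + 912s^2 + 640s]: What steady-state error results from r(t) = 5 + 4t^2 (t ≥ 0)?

infinity

Factoring s from the denominator leaves a polynomial with constant term 640, so the system is type 1. By superposition:
  • 5: tracked with zero error.
  • 4t^2: a type-1 system cannot track it, e_ss → ∞.
The unbounded component dominates.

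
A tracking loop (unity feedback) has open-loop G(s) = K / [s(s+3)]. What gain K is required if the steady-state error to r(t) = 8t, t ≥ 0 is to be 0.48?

G(s) has one factor of s in the denominator, so the system is type 1.
K_v = lim_{s→0} s·G(s) = K / (3) = (1/3)·K.
e_ss = 8/K_v = 0.48 ⇒ K_v = 50/3 ⇒ K = (50/3)/(1/3) = 50.

50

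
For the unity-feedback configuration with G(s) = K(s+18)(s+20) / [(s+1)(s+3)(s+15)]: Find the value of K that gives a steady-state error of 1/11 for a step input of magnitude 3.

4

The open loop has no poles at the origin → type 0 system.
K_p = lim_{s→0} G(s) = K·18·20 / (1·3·15) = 8·K.
e_ss = 3/(1 + K_p) = 1/11 ⇒ 1 + 8·K = 33 ⇒ K = 4.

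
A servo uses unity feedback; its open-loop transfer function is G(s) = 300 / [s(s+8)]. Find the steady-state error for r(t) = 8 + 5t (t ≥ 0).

2/15

One free integrator in G(s): this is a type 1 system. By superposition:
  • 8: tracked with zero error.
  • 5t: e_ss = 5/K_v with K_v=37.5 → 2/15.
Total e_ss = 2/15.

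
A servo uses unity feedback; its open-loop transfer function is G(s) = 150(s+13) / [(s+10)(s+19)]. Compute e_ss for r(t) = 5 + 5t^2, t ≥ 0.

The open loop has no poles at the origin → type 0 system. Treating each term separately:
  • 5: e_ss = 5/(1+K_p) with K_p=195/19 → 95/214.
  • 5t^2: a type-0 system cannot track it, e_ss → ∞.
The unbounded component dominates.

infinity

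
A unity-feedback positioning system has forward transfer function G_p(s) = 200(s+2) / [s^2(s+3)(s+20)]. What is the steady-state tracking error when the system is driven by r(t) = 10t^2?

Two free integrators in G_p(s): this is a type 2 system.
K_a = lim_{s→0} s^2·G_p(s) = 200·2 / (3·20) = 20/3.
r(t) = 10t^2 gives R(s) = 20/s^3.
e_ss = 20/K_a = 20/(20/3) = 3.

3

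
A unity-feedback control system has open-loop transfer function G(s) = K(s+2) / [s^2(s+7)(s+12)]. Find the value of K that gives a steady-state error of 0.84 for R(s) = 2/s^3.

100

The open loop has two poles at the origin → type 2 system.
K_a = lim_{s→0} s^2·G(s) = K·2 / (7·12) = (1/42)·K.
e_ss = 2/K_a = 0.84 ⇒ K_a = 50/21 ⇒ K = (50/21)/(1/42) = 100.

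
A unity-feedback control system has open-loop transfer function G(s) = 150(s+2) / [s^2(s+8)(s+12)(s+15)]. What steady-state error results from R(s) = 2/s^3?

Two free integrators in G(s): this is a type 2 system.
K_a = lim_{s→0} s^2·G(s) = 150·2 / (8·12·15) = 5/24.
r(t) = t^2 gives R(s) = 2/s^3.
e_ss = 2/K_a = 2/(5/24) = 9.6.

9.6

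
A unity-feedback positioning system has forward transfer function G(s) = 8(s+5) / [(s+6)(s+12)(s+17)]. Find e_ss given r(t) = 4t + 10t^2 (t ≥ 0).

infinity

G(s) has no factors of s in the denominator, so the system is type 0. Taking each input component in turn:
  • 4t: a type-0 system cannot track it, e_ss → ∞.
  • 10t^2: a type-0 system cannot track it, e_ss → ∞.
The unbounded component dominates.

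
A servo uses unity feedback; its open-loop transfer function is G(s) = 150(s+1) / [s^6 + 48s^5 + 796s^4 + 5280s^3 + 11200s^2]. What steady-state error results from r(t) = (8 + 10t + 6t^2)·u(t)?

896

Factoring s^2 from the denominator leaves a polynomial with constant term 11200, so the system is type 2. Treating each term separately:
  • 8: tracked with zero error.
  • 10t: tracked with zero error.
  • 6t^2: e_ss = 12/K_a with K_a=3/224 → 896.
Total e_ss = 896.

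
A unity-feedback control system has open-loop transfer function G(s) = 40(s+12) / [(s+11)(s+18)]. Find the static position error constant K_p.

80/33

System type = 0 (no poles at s=0).
K_p = lim_{s→0} G(s) = 40·12 / (11·18) = 80/33.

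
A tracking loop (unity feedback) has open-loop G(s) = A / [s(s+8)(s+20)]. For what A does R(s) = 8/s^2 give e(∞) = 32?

The open loop has one pole at the origin → type 1 system.
K_v = lim_{s→0} s·G(s) = A / (8·20) = (1/160)·A.
e_ss = 8/K_v = 32 ⇒ K_v = 0.25 ⇒ A = 0.25/(1/160) = 40.

40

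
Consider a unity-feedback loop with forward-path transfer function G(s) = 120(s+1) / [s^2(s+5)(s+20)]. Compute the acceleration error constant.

1.2

G(s) has two factors of s in the denominator, so the system is type 2.
K_a = lim_{s→0} s^2·G(s) = 120·1 / (5·20) = 1.2.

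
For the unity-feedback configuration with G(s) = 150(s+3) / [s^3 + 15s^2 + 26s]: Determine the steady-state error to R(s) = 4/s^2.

Lowest-order denominator term is 26s, so the open loop has 1 pole at the origin → type 1 system.
K_v = lim_{s→0} s·G(s) = 150·3 / 26 = 225/13.
e_ss = 4/K_v = 4/(225/13) = 52/225.

52/225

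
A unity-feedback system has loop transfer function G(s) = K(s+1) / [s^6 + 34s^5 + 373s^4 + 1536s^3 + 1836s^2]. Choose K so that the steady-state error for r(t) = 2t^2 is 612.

The denominator has no term below 1836s^2 — 2 poles at s=0, type 2.
K_a = lim_{s→0} s^2·G(s) = K·1 / 1836 = (1/1836)·K.
e_ss = 4/K_a = 612 ⇒ K_a = 1/153 ⇒ K = (1/153)/(1/1836) = 12.

12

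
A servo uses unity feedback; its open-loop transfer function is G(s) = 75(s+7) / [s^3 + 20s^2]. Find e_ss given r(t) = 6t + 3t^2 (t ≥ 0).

Factoring s^2 from the denominator leaves a polynomial with constant term 20, so the system is type 2. Taking each input component in turn:
  • 6t: tracked with zero error.
  • 3t^2: e_ss = 6/K_a with K_a=26.25 → 8/35.
Total e_ss = 8/35.

8/35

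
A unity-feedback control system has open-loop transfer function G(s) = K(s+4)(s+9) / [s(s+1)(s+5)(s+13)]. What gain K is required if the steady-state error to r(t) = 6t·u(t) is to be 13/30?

System type = 1 (one pole at s=0).
K_v = lim_{s→0} s·G(s) = K·4·9 / (1·5·13) = (36/65)·K.
e_ss = 6/K_v = 13/30 ⇒ K_v = 180/13 ⇒ K = (180/13)/(36/65) = 25.

25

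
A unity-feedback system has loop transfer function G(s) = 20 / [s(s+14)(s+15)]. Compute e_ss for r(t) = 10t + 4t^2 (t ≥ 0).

infinity

G(s) has one factor of s in the denominator, so the system is type 1. Taking each input component in turn:
  • 10t: e_ss = 10/K_v with K_v=2/21 → 105.
  • 4t^2: a type-1 system cannot track it, e_ss → ∞.
The unbounded component dominates.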